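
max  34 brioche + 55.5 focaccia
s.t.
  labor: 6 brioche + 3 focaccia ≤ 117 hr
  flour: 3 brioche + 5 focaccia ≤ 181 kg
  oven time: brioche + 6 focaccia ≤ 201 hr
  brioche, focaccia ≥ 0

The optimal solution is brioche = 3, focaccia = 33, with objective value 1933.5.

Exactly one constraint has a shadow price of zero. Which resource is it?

labor: 117/117 (binding)
flour: 174/181 (slack 7)
oven time: 201/201 (binding)
By complementary slackness, a constraint with positive slack has shadow price 0 → flour.

flour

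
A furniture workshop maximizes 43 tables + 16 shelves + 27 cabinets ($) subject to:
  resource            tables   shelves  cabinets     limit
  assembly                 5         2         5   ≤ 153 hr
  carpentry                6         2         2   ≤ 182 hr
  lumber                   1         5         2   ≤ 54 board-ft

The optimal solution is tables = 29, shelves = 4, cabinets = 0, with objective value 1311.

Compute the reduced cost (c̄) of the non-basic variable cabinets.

-4

At the optimum: assembly uses 153 of 153 (binding); carpentry uses 182 of 182 (binding); lumber uses 49 of 54 (slack = 5).
Slack constraints have shadow price 0 (complementary slackness).
From A_Bᵀ y = c: 5·y_assembly + 6·y_carpentry = 43; 2·y_assembly + 2·y_carpentry = 16.
→ y_assembly = 5 and y_carpentry = 3.
Reduced cost of cabinets: c₃ − yᵀa₃ = 27 − (5·5 + 3·2) = 27 − 31 = -4.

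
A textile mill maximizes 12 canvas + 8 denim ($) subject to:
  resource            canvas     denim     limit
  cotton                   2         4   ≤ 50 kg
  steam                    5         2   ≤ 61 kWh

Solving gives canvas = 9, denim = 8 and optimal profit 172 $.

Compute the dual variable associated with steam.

2

Check each constraint at x*: cotton 50/50 (tight); steam 61/61 (tight).
From A_Bᵀ y = c: 2·y_cotton + 5·y_steam = 12; 4·y_cotton + 2·y_steam = 8.
Solving: y_cotton = 1, y_steam = 2.
Shadow price of steam = 2.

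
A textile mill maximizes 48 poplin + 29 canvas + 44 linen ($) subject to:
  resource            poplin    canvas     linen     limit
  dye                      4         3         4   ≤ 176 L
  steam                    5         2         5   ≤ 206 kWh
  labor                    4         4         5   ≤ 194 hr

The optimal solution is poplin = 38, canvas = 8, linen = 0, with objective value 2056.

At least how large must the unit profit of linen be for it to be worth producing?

48

Binding: dye and steam. Non-binding: labor (10 unused).
Slack constraints have shadow price 0 (complementary slackness).
Dual feasibility on the basic columns requires 4·y_dye + 5·y_steam = 48, 3·y_dye + 2·y_steam = 29.
→ y_dye = 7 and y_steam = 4.
linen enters the basis when its profit ≥ yᵀa₃ = 7·4 + 4·5 = 48.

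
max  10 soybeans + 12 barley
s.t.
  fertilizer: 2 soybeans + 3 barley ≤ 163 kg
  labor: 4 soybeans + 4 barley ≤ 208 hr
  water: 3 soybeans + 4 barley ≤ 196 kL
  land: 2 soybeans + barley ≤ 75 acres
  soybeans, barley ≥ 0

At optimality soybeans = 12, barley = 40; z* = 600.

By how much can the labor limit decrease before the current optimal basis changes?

12

Binding constraints: labor, water. The basis is B = [[4,4],[3,4]] with det 4.
Per unit decrease in labor, x* moves by d = (-1, 0.75).
The basis stays optimal until soybeans reaches 0; allowable decrease = 12 hr.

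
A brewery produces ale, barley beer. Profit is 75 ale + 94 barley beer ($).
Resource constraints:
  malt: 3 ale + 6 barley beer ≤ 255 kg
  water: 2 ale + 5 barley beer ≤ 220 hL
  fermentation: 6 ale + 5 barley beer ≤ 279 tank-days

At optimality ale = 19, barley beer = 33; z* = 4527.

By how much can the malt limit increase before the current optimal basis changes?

17.85

Binding constraints: malt, fermentation. The basis is B = [[3,6],[6,5]] with det -21.
Per unit increase in malt, x* moves by d = (-0.2381, 0.2857).
The basis stays optimal until water becomes binding; allowable increase = 17.85 kg.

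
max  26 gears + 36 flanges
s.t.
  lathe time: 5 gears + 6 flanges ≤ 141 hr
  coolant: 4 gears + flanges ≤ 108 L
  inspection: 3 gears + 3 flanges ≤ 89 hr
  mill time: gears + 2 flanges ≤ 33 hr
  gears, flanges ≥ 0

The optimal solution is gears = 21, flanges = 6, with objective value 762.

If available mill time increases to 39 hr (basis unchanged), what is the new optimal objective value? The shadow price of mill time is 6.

Δb = 6, so new z* = 762 + (6)·(6) = 762 + 36 = 798.

798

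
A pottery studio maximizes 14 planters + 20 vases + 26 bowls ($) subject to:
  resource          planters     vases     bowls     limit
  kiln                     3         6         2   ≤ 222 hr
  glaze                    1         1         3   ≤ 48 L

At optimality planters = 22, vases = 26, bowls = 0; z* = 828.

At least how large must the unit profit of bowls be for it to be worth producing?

28

At the optimum: kiln uses 222 of 222 (binding); glaze uses 48 of 48 (binding).
Dual feasibility on the basic columns requires 3·y_kiln + 1·y_glaze = 14, 6·y_kiln + 1·y_glaze = 20.
→ y_kiln = 2 and y_glaze = 8.
bowls enters the basis when its profit ≥ yᵀa₃ = 2·2 + 8·3 = 28.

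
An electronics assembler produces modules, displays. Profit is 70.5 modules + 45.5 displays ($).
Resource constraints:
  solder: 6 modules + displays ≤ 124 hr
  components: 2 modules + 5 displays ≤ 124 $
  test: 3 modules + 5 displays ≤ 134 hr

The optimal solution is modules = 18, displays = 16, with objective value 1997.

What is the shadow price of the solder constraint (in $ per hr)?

8

Binding: solder and test. Non-binding: components (8 unused).
By complementary slackness, y = 0 for the non-binding constraint.
Dual feasibility on the basic columns requires 6·y_solder + 3·y_test = 70.5, 1·y_solder + 5·y_test = 45.5.
→ y_solder = 8 and y_test = 7.5.
Shadow price of solder = 8.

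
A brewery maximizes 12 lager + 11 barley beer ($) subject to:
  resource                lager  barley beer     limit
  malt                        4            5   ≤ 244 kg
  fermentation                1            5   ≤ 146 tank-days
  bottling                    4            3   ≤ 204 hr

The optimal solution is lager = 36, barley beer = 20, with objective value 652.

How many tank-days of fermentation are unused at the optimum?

10

fermentation used = 1·36 + 5·20 = 136; slack = 146 − 136 = 10.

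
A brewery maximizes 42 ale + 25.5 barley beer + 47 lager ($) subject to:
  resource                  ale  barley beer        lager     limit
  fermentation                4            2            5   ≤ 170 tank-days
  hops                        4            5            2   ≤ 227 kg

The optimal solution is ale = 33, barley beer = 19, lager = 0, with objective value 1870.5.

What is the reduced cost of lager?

-1

Both fermentation and hops are binding at x*.
Dual feasibility on the basic columns requires 4·y_fermentation + 4·y_hops = 42, 2·y_fermentation + 5·y_hops = 25.5.
This yields shadow prices y_fermentation = 9, y_hops = 1.5.
Reduced cost of lager: c₃ − yᵀa₃ = 47 − (9·5 + 1.5·2) = 47 − 48 = -1.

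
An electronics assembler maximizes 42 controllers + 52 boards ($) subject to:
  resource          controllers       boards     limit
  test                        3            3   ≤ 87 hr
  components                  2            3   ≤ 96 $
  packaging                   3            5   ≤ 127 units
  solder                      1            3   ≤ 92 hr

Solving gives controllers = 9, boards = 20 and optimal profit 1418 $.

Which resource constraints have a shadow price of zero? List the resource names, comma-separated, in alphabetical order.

components, solder

test: 87/87 (binding)
components: 78/96 (slack 18)
packaging: 127/127 (binding)
solder: 69/92 (slack 23)
By complementary slackness, a constraint with positive slack has shadow price 0 → components, solder.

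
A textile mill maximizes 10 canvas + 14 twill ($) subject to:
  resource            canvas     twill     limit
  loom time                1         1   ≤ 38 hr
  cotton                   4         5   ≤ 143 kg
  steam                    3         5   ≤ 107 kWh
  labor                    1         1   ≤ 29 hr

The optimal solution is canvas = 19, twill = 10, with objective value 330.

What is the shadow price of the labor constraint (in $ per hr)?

4

Binding: steam and labor. Non-binding: loom time (9 unused), cotton (17 unused).
Since loom time, cotton are not tight, their duals are 0.
From A_Bᵀ y = c: 3·y_steam + 1·y_labor = 10; 5·y_steam + 1·y_labor = 14.
Solving: y_steam = 2, y_labor = 4.
Shadow price of labor = 4.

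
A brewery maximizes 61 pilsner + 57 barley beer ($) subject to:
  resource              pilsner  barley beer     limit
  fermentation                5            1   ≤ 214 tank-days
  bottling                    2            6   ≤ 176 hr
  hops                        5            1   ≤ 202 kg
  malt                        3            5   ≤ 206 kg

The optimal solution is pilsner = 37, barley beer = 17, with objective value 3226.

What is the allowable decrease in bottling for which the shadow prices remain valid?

95.2

Binding constraints: bottling, hops. The basis is B = [[2,6],[5,1]] with det -28.
Per unit decrease in bottling, x* moves by d = (0.0357, -0.1786).
The basis stays optimal until barley beer reaches 0; allowable decrease = 95.2 hr.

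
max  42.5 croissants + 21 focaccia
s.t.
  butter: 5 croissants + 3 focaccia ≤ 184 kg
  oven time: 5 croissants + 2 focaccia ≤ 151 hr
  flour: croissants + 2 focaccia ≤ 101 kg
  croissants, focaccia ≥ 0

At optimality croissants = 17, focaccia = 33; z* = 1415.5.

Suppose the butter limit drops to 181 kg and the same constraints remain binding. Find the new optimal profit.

Binding: butter and oven time. Non-binding: flour (18 unused).
By complementary slackness, y = 0 for the non-binding constraint.
From A_Bᵀ y = c: 5·y_butter + 5·y_oven time = 42.5; 3·y_butter + 2·y_oven time = 21.
Solving: y_butter = 4, y_oven time = 4.5.
Δz = y_butter·Δb = 4 × (-3) = -12, so new z* = 1415.5 − 12 = 1403.5.

1403.5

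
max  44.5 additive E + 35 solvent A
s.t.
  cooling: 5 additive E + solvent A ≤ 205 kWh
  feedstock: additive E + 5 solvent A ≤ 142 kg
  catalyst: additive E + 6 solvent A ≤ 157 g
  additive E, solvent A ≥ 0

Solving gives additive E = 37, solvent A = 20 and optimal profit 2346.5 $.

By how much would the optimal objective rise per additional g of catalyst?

4.5

Binding: cooling and catalyst. Non-binding: feedstock (5 unused).
Since feedstock is not tight, its dual is 0.
From A_Bᵀ y = c: 5·y_cooling + 1·y_catalyst = 44.5; 1·y_cooling + 6·y_catalyst = 35.
This yields shadow prices y_cooling = 8, y_catalyst = 4.5.
Shadow price of catalyst = 4.5.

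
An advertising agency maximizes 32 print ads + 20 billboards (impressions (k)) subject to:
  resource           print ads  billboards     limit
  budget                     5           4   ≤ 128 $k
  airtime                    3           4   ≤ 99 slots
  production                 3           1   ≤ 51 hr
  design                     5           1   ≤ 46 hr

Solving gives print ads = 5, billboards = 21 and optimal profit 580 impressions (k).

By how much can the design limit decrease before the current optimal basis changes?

Binding constraints: airtime, design. The basis is B = [[3,4],[5,1]] with det -17.
Per unit decrease in design, x* moves by d = (-0.2353, 0.1765).
The basis stays optimal until print ads reaches 0; allowable decrease = 21.25 hr.

21.25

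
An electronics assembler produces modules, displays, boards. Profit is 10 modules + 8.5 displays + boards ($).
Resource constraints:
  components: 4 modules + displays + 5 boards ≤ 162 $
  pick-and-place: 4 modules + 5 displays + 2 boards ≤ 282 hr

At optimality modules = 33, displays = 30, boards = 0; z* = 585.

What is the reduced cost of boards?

-7

Check each constraint at x*: components 162/162 (tight); pick-and-place 282/282 (tight).
The binding rows give the dual system: 4·y_components + 4·y_pick-and-place = 10 and 1·y_components + 5·y_pick-and-place = 8.5.
This yields shadow prices y_components = 1, y_pick-and-place = 1.5.
Reduced cost of boards: c₃ − yᵀa₃ = 1 − (1·5 + 1.5·2) = 1 − 8 = -7.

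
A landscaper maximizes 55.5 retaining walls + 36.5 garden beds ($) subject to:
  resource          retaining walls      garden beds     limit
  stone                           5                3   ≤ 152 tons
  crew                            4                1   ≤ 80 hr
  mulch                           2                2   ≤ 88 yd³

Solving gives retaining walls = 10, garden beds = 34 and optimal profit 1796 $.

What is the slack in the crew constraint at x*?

crew used = 4·10 + 1·34 = 74; slack = 80 − 74 = 6.

6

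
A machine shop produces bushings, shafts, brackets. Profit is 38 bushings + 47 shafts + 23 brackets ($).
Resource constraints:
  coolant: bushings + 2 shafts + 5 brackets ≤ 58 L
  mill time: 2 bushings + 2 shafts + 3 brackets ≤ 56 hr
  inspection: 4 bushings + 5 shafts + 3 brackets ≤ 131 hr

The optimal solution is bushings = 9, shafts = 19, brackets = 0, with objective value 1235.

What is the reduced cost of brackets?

-7

Check each constraint at x*: coolant 47/58 (slack 11); mill time 56/56 (tight); inspection 131/131 (tight).
Slack constraints have shadow price 0 (complementary slackness).
The binding rows give the dual system: 2·y_mill time + 4·y_inspection = 38 and 2·y_mill time + 5·y_inspection = 47.
This yields shadow prices y_mill time = 1, y_inspection = 9.
Reduced cost of brackets: c₃ − yᵀa₃ = 23 − (1·3 + 9·3) = 23 − 30 = -7.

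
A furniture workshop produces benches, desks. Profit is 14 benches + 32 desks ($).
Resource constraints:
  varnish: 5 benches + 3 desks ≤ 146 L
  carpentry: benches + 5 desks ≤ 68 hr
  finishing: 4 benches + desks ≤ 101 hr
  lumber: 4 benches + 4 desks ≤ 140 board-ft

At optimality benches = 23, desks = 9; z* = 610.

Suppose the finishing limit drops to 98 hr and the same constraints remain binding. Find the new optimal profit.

604

Check each constraint at x*: varnish 142/146 (slack 4); carpentry 68/68 (tight); finishing 101/101 (tight); lumber 128/140 (slack 12).
Slack constraints have shadow price 0 (complementary slackness).
Dual feasibility on the basic columns requires 1·y_carpentry + 4·y_finishing = 14, 5·y_carpentry + 1·y_finishing = 32.
This yields shadow prices y_carpentry = 6, y_finishing = 2.
Δz = y_finishing·Δb = 2 × (-3) = -6, so new z* = 610 − 6 = 604.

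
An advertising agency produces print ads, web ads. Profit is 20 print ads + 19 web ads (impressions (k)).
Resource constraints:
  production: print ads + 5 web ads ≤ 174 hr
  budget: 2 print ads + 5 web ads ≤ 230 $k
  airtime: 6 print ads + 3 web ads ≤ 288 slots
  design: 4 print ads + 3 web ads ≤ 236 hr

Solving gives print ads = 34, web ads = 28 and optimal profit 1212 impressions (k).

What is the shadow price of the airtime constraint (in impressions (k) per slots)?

Check each constraint at x*: production 174/174 (tight); budget 208/230 (slack 22); airtime 288/288 (tight); design 220/236 (slack 16).
By complementary slackness, y = 0 for the non-binding constraints.
Dual feasibility on the basic columns requires 1·y_production + 6·y_airtime = 20, 5·y_production + 3·y_airtime = 19.
→ y_production = 2 and y_airtime = 3.
Shadow price of airtime = 3.

3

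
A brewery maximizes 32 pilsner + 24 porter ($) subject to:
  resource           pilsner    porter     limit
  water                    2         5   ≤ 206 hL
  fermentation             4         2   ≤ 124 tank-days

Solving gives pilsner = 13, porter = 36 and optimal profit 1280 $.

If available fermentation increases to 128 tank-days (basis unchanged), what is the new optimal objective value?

Both water and fermentation are binding at x*.
Dual feasibility on the basic columns requires 2·y_water + 4·y_fermentation = 32, 5·y_water + 2·y_fermentation = 24.
→ y_water = 2 and y_fermentation = 7.
Δz = y_fermentation·Δb = 7 × (4) = 28, so new z* = 1280 + 28 = 1308.

1308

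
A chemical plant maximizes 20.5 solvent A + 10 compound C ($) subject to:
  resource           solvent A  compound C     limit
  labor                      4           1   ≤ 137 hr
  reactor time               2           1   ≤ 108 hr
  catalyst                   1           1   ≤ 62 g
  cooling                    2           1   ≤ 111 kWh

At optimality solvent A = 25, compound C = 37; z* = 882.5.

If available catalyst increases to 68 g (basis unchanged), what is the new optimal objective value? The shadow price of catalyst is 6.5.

Δb = 6, so new z* = 882.5 + (6.5)·(6) = 882.5 + 39 = 921.5.

921.5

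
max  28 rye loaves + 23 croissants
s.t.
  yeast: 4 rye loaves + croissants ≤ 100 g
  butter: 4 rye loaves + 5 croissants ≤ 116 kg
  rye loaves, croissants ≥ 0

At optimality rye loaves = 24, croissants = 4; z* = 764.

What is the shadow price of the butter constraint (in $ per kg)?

Both yeast and butter are binding at x*.
From A_Bᵀ y = c: 4·y_yeast + 4·y_butter = 28; 1·y_yeast + 5·y_butter = 23.
→ y_yeast = 3 and y_butter = 4.
Shadow price of butter = 4.

4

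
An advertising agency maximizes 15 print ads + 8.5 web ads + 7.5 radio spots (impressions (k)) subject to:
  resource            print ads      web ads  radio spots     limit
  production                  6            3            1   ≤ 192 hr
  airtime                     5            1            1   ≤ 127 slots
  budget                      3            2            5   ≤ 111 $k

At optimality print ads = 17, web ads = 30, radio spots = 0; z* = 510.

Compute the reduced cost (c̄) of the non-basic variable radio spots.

Binding: production and budget. Non-binding: airtime (12 unused).
Slack constraints have shadow price 0 (complementary slackness).
Dual feasibility on the basic columns requires 6·y_production + 3·y_budget = 15, 3·y_production + 2·y_budget = 8.5.
This yields shadow prices y_production = 1.5, y_budget = 2.
Reduced cost of radio spots: c₃ − yᵀa₃ = 7.5 − (1.5·1 + 2·5) = 7.5 − 11.5 = -4.

-4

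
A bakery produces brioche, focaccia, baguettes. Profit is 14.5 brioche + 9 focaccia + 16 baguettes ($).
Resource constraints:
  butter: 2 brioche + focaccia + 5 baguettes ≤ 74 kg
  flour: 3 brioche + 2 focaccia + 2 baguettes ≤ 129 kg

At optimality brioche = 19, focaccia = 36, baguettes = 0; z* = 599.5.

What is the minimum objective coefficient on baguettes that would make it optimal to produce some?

17

Both butter and flour are binding at x*.
From A_Bᵀ y = c: 2·y_butter + 3·y_flour = 14.5; 1·y_butter + 2·y_flour = 9.
Solving: y_butter = 2, y_flour = 3.5.
baguettes enters the basis when its profit ≥ yᵀa₃ = 2·5 + 3.5·2 = 17.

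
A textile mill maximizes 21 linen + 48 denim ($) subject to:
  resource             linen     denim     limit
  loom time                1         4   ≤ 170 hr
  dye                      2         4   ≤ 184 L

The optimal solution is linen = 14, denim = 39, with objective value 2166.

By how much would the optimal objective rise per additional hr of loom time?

3

Both loom time and dye are binding at x*.
Dual feasibility on the basic columns requires 1·y_loom time + 2·y_dye = 21, 4·y_loom time + 4·y_dye = 48.
Solving: y_loom time = 3, y_dye = 9.
Shadow price of loom time = 3.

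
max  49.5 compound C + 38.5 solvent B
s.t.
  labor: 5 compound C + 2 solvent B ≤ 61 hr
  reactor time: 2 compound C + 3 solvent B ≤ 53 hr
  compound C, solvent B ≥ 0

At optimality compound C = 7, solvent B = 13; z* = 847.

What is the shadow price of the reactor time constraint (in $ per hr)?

8.5

At the optimum: labor uses 61 of 61 (binding); reactor time uses 53 of 53 (binding).
Dual feasibility on the basic columns requires 5·y_labor + 2·y_reactor time = 49.5, 2·y_labor + 3·y_reactor time = 38.5.
Solving: y_labor = 6.5, y_reactor time = 8.5.
Shadow price of reactor time = 8.5.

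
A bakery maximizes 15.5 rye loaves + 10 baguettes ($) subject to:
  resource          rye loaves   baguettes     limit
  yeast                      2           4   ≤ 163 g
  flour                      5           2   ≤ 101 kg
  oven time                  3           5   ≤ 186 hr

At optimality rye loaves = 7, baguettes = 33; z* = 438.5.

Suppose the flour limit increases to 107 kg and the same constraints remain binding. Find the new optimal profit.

453.5

Check each constraint at x*: yeast 146/163 (slack 17); flour 101/101 (tight); oven time 186/186 (tight).
Since yeast is not tight, its dual is 0.
From A_Bᵀ y = c: 5·y_flour + 3·y_oven time = 15.5; 2·y_flour + 5·y_oven time = 10.
→ y_flour = 2.5 and y_oven time = 1.
Δz = y_flour·Δb = 2.5 × (6) = 15, so new z* = 438.5 + 15 = 453.5.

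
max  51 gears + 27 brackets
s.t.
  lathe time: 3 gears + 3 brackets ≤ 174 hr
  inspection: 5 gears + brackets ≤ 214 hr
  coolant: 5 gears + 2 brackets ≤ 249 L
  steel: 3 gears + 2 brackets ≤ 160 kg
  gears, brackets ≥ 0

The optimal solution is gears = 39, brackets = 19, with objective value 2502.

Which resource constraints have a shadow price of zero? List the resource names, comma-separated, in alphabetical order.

coolant, steel

lathe time: 174/174 (binding)
inspection: 214/214 (binding)
coolant: 233/249 (slack 16)
steel: 155/160 (slack 5)
By complementary slackness, a constraint with positive slack has shadow price 0 → coolant, steel.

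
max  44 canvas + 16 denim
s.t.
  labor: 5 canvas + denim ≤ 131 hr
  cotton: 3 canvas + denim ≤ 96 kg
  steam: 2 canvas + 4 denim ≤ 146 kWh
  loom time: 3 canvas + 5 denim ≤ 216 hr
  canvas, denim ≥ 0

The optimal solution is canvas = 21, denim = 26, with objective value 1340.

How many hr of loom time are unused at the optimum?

23

loom time used = 3·21 + 5·26 = 193; slack = 216 − 193 = 23.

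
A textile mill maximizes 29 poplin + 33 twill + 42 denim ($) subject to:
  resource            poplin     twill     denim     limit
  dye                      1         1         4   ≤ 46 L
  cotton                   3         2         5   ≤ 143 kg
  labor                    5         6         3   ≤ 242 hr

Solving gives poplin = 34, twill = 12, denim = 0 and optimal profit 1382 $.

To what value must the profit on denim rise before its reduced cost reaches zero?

48

Binding: dye and labor. Non-binding: cotton (17 unused).
Since cotton is not tight, its dual is 0.
The binding rows give the dual system: 1·y_dye + 5·y_labor = 29 and 1·y_dye + 6·y_labor = 33.
This yields shadow prices y_dye = 9, y_labor = 4.
denim enters the basis when its profit ≥ yᵀa₃ = 9·4 + 4·3 = 48.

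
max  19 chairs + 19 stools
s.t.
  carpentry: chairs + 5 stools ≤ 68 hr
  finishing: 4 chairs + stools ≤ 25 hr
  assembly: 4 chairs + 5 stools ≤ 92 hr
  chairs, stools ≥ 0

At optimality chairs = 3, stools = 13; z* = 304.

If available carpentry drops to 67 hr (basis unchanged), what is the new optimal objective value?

Check each constraint at x*: carpentry 68/68 (tight); finishing 25/25 (tight); assembly 77/92 (slack 15).
Slack constraints have shadow price 0 (complementary slackness).
Dual feasibility on the basic columns requires 1·y_carpentry + 4·y_finishing = 19, 5·y_carpentry + 1·y_finishing = 19.
Solving: y_carpentry = 3, y_finishing = 4.
Δz = y_carpentry·Δb = 3 × (-1) = -3, so new z* = 304 − 3 = 301.

301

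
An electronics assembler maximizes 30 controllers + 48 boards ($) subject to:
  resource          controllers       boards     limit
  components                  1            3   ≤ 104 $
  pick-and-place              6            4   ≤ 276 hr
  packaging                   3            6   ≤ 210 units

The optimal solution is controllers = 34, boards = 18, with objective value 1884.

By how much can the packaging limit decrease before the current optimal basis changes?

72

Binding constraints: pick-and-place, packaging. The basis is B = [[6,4],[3,6]] with det 24.
Per unit decrease in packaging, x* moves by d = (0.1667, -0.25).
The basis stays optimal until boards reaches 0; allowable decrease = 72 units.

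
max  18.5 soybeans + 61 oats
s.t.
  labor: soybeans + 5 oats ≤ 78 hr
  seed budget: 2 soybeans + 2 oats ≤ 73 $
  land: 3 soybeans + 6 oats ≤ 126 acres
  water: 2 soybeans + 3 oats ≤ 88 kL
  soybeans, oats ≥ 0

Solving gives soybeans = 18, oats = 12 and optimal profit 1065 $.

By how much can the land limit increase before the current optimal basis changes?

Binding constraints: labor, land. The basis is B = [[1,5],[3,6]] with det -9.
Per unit increase in land, x* moves by d = (0.5556, -0.1111).
The basis stays optimal until seed budget becomes binding; allowable increase = 14.625 acres.

14.625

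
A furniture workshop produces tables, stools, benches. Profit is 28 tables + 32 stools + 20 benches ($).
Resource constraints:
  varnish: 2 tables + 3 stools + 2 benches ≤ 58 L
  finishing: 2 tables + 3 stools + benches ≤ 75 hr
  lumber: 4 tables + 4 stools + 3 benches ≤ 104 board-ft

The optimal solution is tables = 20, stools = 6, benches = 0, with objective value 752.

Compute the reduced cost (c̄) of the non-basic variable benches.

Check each constraint at x*: varnish 58/58 (tight); finishing 58/75 (slack 17); lumber 104/104 (tight).
By complementary slackness, y = 0 for the non-binding constraint.
The binding rows give the dual system: 2·y_varnish + 4·y_lumber = 28 and 3·y_varnish + 4·y_lumber = 32.
→ y_varnish = 4 and y_lumber = 5.
Reduced cost of benches: c₃ − yᵀa₃ = 20 − (4·2 + 5·3) = 20 − 23 = -3.

-3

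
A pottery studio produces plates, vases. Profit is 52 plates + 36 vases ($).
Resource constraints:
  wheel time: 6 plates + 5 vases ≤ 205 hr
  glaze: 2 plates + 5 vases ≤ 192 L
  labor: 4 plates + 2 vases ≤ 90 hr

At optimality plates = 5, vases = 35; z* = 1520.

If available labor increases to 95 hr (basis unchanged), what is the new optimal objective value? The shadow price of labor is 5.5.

1547.5

Δb = 5, so new z* = 1520 + (5.5)·(5) = 1520 + 27.5 = 1547.5.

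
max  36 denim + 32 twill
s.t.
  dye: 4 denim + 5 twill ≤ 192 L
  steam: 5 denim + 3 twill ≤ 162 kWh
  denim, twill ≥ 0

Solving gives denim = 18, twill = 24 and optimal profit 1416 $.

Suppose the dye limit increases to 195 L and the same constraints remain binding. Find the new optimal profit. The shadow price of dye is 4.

Δb = 3, so new z* = 1416 + (4)·(3) = 1416 + 12 = 1428.

1428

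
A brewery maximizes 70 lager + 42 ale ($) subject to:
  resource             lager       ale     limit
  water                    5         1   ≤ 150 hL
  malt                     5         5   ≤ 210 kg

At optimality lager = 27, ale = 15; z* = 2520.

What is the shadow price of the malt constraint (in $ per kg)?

7

At the optimum: water uses 150 of 150 (binding); malt uses 210 of 210 (binding).
The binding rows give the dual system: 5·y_water + 5·y_malt = 70 and 1·y_water + 5·y_malt = 42.
Solving: y_water = 7, y_malt = 7.
Shadow price of malt = 7.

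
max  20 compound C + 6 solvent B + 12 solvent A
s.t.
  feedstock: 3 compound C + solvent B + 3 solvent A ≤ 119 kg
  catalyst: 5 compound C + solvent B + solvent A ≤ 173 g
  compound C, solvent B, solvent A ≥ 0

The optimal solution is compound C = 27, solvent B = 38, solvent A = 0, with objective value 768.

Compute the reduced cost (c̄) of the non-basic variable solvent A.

Check each constraint at x*: feedstock 119/119 (tight); catalyst 173/173 (tight).
From A_Bᵀ y = c: 3·y_feedstock + 5·y_catalyst = 20; 1·y_feedstock + 1·y_catalyst = 6.
Solving: y_feedstock = 5, y_catalyst = 1.
Reduced cost of solvent A: c₃ − yᵀa₃ = 12 − (5·3 + 1·1) = 12 − 16 = -4.

-4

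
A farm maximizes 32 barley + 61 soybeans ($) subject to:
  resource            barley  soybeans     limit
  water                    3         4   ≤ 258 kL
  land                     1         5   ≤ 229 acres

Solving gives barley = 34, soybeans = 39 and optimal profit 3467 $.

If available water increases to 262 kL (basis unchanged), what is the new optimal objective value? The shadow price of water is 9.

3503

Δb = 4, so new z* = 3467 + (9)·(4) = 3467 + 36 = 3503.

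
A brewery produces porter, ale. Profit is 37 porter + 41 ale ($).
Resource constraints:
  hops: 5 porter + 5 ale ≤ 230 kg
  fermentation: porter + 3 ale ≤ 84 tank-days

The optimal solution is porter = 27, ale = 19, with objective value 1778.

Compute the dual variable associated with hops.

7

At the optimum: hops uses 230 of 230 (binding); fermentation uses 84 of 84 (binding).
The binding rows give the dual system: 5·y_hops + 1·y_fermentation = 37 and 5·y_hops + 3·y_fermentation = 41.
Solving: y_hops = 7, y_fermentation = 2.
Shadow price of hops = 7.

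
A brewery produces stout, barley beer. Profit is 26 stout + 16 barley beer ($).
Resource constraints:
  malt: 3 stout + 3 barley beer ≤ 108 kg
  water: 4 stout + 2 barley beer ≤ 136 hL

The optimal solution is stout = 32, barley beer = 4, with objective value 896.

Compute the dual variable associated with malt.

2

At the optimum: malt uses 108 of 108 (binding); water uses 136 of 136 (binding).
The binding rows give the dual system: 3·y_malt + 4·y_water = 26 and 3·y_malt + 2·y_water = 16.
Solving: y_malt = 2, y_water = 5.
Shadow price of malt = 2.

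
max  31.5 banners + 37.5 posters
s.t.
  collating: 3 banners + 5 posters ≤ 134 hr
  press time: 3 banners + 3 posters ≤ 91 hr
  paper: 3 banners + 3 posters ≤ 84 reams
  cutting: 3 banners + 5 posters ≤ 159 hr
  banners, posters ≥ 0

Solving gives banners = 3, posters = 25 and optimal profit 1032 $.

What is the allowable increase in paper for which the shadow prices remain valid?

Binding constraints: collating, paper. The basis is B = [[3,5],[3,3]] with det -6.
Per unit increase in paper, x* moves by d = (0.8333, -0.5).
The basis stays optimal until press time becomes binding; allowable increase = 7 reams.

7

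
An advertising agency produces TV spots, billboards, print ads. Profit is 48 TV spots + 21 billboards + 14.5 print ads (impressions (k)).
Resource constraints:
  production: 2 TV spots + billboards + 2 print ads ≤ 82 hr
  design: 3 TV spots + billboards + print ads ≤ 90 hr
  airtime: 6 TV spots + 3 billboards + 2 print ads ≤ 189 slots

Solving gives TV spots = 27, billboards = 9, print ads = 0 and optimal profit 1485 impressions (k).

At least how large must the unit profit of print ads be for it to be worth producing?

At the optimum: production uses 63 of 82 (slack = 19); design uses 90 of 90 (binding); airtime uses 189 of 189 (binding).
Since production is not tight, its dual is 0.
From A_Bᵀ y = c: 3·y_design + 6·y_airtime = 48; 1·y_design + 3·y_airtime = 21.
This yields shadow prices y_design = 6, y_airtime = 5.
print ads enters the basis when its profit ≥ yᵀa₃ = 6·1 + 5·2 = 16.

16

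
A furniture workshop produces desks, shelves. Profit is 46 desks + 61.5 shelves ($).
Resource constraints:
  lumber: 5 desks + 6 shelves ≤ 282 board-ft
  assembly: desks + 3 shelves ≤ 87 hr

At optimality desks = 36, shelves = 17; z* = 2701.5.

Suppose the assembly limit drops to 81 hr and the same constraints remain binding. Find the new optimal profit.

Both lumber and assembly are binding at x*.
Dual feasibility on the basic columns requires 5·y_lumber + 1·y_assembly = 46, 6·y_lumber + 3·y_assembly = 61.5.
→ y_lumber = 8.5 and y_assembly = 3.5.
Δz = y_assembly·Δb = 3.5 × (-6) = -21, so new z* = 2701.5 − 21 = 2680.5.

2680.5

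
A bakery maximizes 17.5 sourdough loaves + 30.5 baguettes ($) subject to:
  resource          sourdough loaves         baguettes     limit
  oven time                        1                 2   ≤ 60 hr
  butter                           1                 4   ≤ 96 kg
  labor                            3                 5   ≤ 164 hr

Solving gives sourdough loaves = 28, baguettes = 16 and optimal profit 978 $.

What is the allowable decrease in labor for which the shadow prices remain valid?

2

Binding constraints: oven time, labor. The basis is B = [[1,2],[3,5]] with det -1.
Per unit decrease in labor, x* moves by d = (-2, 1).
The basis stays optimal until butter becomes binding; allowable decrease = 2 hr.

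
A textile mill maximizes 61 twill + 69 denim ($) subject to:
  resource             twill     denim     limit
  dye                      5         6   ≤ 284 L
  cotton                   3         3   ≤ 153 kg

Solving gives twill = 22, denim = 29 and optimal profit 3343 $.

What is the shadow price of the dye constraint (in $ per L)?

Both dye and cotton are binding at x*.
The binding rows give the dual system: 5·y_dye + 3·y_cotton = 61 and 6·y_dye + 3·y_cotton = 69.
This yields shadow prices y_dye = 8, y_cotton = 7.
Shadow price of dye = 8.

8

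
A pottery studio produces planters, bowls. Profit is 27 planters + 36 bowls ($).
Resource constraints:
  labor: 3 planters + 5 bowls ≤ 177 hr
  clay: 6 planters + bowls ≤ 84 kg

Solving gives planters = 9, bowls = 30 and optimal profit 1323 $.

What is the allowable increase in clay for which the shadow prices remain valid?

Binding constraints: labor, clay. The basis is B = [[3,5],[6,1]] with det -27.
Per unit increase in clay, x* moves by d = (0.1852, -0.1111).
The basis stays optimal until bowls reaches 0; allowable increase = 270 kg.

270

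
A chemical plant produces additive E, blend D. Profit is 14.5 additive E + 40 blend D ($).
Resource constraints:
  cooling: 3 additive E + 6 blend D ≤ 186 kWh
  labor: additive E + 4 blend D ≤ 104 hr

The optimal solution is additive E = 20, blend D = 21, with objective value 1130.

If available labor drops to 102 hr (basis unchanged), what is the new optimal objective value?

Both cooling and labor are binding at x*.
From A_Bᵀ y = c: 3·y_cooling + 1·y_labor = 14.5; 6·y_cooling + 4·y_labor = 40.
Solving: y_cooling = 3, y_labor = 5.5.
Δz = y_labor·Δb = 5.5 × (-2) = -11, so new z* = 1130 − 11 = 1119.

1119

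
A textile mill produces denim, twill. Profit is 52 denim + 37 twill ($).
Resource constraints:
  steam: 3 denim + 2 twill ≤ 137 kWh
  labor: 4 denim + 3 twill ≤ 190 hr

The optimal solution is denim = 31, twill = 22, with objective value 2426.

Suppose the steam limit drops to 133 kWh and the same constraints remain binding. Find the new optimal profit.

2394

Check each constraint at x*: steam 137/137 (tight); labor 190/190 (tight).
Dual feasibility on the basic columns requires 3·y_steam + 4·y_labor = 52, 2·y_steam + 3·y_labor = 37.
→ y_steam = 8 and y_labor = 7.
Δz = y_steam·Δb = 8 × (-4) = -32, so new z* = 2426 − 32 = 2394.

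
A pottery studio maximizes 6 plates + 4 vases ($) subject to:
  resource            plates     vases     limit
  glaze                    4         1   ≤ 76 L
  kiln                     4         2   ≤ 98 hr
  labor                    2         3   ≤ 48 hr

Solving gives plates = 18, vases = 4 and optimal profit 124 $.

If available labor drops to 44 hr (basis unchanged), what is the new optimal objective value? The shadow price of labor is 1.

Δb = -4, so new z* = 124 + (1)·(-4) = 124 − 4 = 120.

120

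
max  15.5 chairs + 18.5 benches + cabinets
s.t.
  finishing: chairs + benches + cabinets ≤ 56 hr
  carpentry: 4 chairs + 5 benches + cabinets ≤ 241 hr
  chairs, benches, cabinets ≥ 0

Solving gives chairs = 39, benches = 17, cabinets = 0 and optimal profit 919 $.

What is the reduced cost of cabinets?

Check each constraint at x*: finishing 56/56 (tight); carpentry 241/241 (tight).
From A_Bᵀ y = c: 1·y_finishing + 4·y_carpentry = 15.5; 1·y_finishing + 5·y_carpentry = 18.5.
Solving: y_finishing = 3.5, y_carpentry = 3.
Reduced cost of cabinets: c₃ − yᵀa₃ = 1 − (3.5·1 + 3·1) = 1 − 6.5 = -5.5.

-5.5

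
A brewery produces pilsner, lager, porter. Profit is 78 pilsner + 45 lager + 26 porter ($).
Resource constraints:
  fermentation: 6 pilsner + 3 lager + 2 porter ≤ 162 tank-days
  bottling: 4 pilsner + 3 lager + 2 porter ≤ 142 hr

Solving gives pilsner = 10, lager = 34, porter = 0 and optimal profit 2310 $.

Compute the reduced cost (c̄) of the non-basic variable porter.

Both fermentation and bottling are binding at x*.
Dual feasibility on the basic columns requires 6·y_fermentation + 4·y_bottling = 78, 3·y_fermentation + 3·y_bottling = 45.
→ y_fermentation = 9 and y_bottling = 6.
Reduced cost of porter: c₃ − yᵀa₃ = 26 − (9·2 + 6·2) = 26 − 30 = -4.

-4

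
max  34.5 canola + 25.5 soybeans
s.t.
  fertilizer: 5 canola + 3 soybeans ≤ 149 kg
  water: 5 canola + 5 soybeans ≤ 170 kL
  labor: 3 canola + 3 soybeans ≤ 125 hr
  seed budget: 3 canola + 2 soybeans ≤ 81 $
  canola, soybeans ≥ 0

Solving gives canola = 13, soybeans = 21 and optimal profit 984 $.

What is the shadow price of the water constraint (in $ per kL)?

1.5

Binding: water and seed budget. Non-binding: fertilizer (21 unused), labor (23 unused).
Since fertilizer, labor are not tight, their duals are 0.
From A_Bᵀ y = c: 5·y_water + 3·y_seed budget = 34.5; 5·y_water + 2·y_seed budget = 25.5.
→ y_water = 1.5 and y_seed budget = 9.
Shadow price of water = 1.5.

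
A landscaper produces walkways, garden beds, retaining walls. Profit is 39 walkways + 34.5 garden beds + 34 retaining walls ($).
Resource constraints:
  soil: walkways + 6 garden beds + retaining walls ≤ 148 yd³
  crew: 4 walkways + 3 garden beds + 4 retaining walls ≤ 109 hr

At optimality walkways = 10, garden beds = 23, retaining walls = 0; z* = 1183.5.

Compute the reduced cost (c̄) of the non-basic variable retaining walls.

-5

At the optimum: soil uses 148 of 148 (binding); crew uses 109 of 109 (binding).
From A_Bᵀ y = c: 1·y_soil + 4·y_crew = 39; 6·y_soil + 3·y_crew = 34.5.
This yields shadow prices y_soil = 1, y_crew = 9.5.
Reduced cost of retaining walls: c₃ − yᵀa₃ = 34 − (1·1 + 9.5·4) = 34 − 39 = -5.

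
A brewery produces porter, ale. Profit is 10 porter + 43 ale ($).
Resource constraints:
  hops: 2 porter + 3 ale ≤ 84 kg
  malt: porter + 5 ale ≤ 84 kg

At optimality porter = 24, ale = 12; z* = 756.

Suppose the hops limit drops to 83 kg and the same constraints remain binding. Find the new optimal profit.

Check each constraint at x*: hops 84/84 (tight); malt 84/84 (tight).
The binding rows give the dual system: 2·y_hops + 1·y_malt = 10 and 3·y_hops + 5·y_malt = 43.
This yields shadow prices y_hops = 1, y_malt = 8.
Δz = y_hops·Δb = 1 × (-1) = -1, so new z* = 756 − 1 = 755.

755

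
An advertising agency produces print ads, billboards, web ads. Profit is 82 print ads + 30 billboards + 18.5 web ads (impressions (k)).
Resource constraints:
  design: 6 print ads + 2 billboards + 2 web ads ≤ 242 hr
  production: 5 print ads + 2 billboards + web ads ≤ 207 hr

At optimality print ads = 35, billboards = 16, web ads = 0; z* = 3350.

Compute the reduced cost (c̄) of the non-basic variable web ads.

-3.5

Both design and production are binding at x*.
From A_Bᵀ y = c: 6·y_design + 5·y_production = 82; 2·y_design + 2·y_production = 30.
→ y_design = 7 and y_production = 8.
Reduced cost of web ads: c₃ − yᵀa₃ = 18.5 − (7·2 + 8·1) = 18.5 − 22 = -3.5.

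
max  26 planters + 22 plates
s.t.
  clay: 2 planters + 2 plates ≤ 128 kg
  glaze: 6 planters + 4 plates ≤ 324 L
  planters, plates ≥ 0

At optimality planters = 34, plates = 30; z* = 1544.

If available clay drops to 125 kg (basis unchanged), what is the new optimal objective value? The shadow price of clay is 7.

Δb = -3, so new z* = 1544 + (7)·(-3) = 1544 − 21 = 1523.

1523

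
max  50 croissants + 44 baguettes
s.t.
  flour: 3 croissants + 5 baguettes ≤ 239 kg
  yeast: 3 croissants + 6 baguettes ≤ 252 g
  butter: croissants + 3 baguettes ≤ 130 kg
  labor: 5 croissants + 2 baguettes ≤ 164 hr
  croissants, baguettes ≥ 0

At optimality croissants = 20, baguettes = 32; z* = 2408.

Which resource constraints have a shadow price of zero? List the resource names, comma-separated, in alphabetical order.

butter, flour

flour: 220/239 (slack 19)
yeast: 252/252 (binding)
butter: 116/130 (slack 14)
labor: 164/164 (binding)
By complementary slackness, a constraint with positive slack has shadow price 0 → butter, flour.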